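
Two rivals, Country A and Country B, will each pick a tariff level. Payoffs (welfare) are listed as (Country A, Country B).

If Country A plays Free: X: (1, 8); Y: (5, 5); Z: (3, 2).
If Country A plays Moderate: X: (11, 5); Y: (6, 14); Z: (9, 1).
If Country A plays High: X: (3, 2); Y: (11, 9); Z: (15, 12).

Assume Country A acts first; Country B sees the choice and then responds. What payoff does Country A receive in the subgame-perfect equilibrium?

15

Work backward from Country B's decision.
- Free: BR = X, leader payoff 1.
- Moderate: BR = Y, leader payoff 6.
- High: BR = Z, leader payoff 15.
Maximizing over 1, 6, 15, Country A chooses High. Subgame-perfect outcome: (High, Z) with payoffs (15, 12).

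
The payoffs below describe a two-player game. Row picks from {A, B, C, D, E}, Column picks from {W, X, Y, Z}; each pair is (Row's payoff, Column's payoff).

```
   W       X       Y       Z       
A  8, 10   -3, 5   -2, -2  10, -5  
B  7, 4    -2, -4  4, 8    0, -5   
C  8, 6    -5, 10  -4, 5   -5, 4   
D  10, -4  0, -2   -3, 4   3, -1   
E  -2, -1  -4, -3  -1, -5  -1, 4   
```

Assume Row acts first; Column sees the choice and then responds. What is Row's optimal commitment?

Solve by backward induction (Row leads).
- A: Column compares 10, 5, -2, -5 and picks W; Row would get 8.
- B: Column compares 4, -4, 8, -5 and picks Y; Row would get 4.
- C: Column compares 6, 10, 5, 4 and picks X; Row would get -5.
- D: Column compares -4, -2, 4, -1 and picks Y; Row would get -3.
- E: Column compares -1, -3, -5, 4 and picks Z; Row would get -1.
Among 8, 4, -5, -3, -1, the best is 8 at A. Subgame-perfect outcome: (A, W) with payoffs (8, 10).

A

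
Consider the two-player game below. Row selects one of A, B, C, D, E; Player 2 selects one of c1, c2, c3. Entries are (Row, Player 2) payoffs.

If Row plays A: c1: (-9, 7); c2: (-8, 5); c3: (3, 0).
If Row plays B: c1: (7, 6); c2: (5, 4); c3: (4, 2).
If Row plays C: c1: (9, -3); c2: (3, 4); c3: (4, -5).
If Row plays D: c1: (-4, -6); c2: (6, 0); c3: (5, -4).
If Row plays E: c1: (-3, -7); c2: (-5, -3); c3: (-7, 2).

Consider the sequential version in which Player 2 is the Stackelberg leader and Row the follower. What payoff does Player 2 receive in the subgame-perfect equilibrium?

Work backward from Row's decision.
- c1 → Row plays C (best of -9, 7, 9, -4, -3); Player 2 gets -3.
- c2 → Row plays D (best of -8, 5, 3, 6, -5); Player 2 gets 0.
- c3 → Row plays D (best of 3, 4, 4, 5, -7); Player 2 gets -4.
Among -3, 0, -4, the best is 0 at c2. Subgame-perfect outcome: (D, c2) with payoffs (6, 0).

0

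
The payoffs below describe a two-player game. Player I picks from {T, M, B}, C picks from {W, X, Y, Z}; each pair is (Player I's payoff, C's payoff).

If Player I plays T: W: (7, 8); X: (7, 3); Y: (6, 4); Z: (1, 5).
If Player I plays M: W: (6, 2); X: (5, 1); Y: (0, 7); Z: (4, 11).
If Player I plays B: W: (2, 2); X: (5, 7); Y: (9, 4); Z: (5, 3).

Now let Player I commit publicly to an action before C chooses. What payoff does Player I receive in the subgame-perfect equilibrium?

Work backward from C's decision.
- T: BR = W, leader payoff 7.
- M: BR = Z, leader payoff 4.
- B: BR = X, leader payoff 5.
Maximizing over 7, 4, 5, Player I chooses T. Subgame-perfect outcome: (T, W) with payoffs (7, 8).

7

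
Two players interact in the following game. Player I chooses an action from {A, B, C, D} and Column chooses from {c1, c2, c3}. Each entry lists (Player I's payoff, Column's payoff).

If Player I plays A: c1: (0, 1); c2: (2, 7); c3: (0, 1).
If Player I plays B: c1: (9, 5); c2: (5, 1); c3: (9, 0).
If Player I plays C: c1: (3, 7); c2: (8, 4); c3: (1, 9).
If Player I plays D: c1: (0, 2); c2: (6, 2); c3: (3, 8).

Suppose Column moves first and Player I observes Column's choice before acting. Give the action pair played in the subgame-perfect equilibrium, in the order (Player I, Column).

(B, c1)

Backward induction with Column moving first.
- c1 → Player I plays B (best of 0, 9, 3, 0); Column gets 5.
- c2 → Player I plays C (best of 2, 5, 8, 6); Column gets 4.
- c3 → Player I plays B (best of 0, 9, 1, 3); Column gets 0.
Column's induced payoffs are 5, 4, 0, so Column commits to c1. Subgame-perfect outcome: (B, c1) with payoffs (9, 5).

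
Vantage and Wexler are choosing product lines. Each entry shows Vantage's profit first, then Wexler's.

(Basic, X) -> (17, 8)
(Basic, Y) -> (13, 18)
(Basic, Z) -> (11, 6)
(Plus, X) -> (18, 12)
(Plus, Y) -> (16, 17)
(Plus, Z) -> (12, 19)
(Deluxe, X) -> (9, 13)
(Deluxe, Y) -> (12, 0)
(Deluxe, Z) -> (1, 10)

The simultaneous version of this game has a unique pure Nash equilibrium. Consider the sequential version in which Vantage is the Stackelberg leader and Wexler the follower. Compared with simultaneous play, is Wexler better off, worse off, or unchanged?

Solve by backward induction (Vantage leads).
- Basic: Wexler compares 8, 18, 6 and picks Y; Vantage would get 13.
- Plus: Wexler compares 12, 17, 19 and picks Z; Vantage would get 12.
- Deluxe: Wexler compares 13, 0, 10 and picks X; Vantage would get 9.
Maximizing over 13, 12, 9, Vantage chooses Basic. Subgame-perfect outcome: (Basic, Y) with payoffs (13, 18).
Under simultaneous play:
Vantage's best replies: X→Plus; Y→Plus; Z→Plus.
Wexler's best replies: Basic→Y; Plus→Z; Deluxe→X.
Only (Plus, Z) has each player best-responding; Nash payoffs (12, 19).
Wexler earns 18 sequentially versus 19 at the Nash outcome: worse off.

worse off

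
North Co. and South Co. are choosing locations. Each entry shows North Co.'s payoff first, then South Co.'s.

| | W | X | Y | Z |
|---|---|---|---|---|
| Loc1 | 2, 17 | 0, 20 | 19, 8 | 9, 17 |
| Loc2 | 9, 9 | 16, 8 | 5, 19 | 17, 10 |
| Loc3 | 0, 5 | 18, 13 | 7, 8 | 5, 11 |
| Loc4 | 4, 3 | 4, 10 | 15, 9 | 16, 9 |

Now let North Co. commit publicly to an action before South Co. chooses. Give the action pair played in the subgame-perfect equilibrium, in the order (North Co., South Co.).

(Loc3, X)

Work backward from South Co.'s decision.
- Loc1: South Co. compares 17, 20, 8, 17 and picks X; North Co. would get 0.
- Loc2: South Co. compares 9, 8, 19, 10 and picks Y; North Co. would get 5.
- Loc3: South Co. compares 5, 13, 8, 11 and picks X; North Co. would get 18.
- Loc4: South Co. compares 3, 10, 9, 9 and picks X; North Co. would get 4.
Maximizing over 0, 5, 18, 4, North Co. chooses Loc3. Subgame-perfect outcome: (Loc3, X) with payoffs (18, 13).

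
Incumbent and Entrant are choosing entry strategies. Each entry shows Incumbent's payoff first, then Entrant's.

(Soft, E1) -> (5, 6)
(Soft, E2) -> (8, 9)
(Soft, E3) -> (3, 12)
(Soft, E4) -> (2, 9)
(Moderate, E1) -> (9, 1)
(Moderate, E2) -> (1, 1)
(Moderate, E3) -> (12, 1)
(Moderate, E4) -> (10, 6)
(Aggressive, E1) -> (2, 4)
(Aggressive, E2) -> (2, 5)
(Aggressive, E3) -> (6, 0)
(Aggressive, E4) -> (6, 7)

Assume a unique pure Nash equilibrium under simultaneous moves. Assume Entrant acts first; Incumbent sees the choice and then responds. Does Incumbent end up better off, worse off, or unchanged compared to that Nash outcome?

Backward induction with Entrant moving first.
- E1: Incumbent compares 5, 9, 2 and picks Moderate; Entrant would get 1.
- E2: Incumbent compares 8, 1, 2 and picks Soft; Entrant would get 9.
- E3: Incumbent compares 3, 12, 6 and picks Moderate; Entrant would get 1.
- E4: Incumbent compares 2, 10, 6 and picks Moderate; Entrant would get 6.
Among 1, 9, 1, 6, the best is 9 at E2. Subgame-perfect outcome: (Soft, E2) with payoffs (8, 9).
Now find the simultaneous Nash equilibrium.
Incumbent's best replies: E1→Moderate; E2→Soft; E3→Moderate; E4→Moderate.
Entrant's best replies: Soft→E3; Moderate→E4; Aggressive→E4.
The unique mutual best reply is (Moderate, E4), giving (10, 6).
Incumbent earns 8 sequentially versus 10 at the Nash outcome: worse off.

worse off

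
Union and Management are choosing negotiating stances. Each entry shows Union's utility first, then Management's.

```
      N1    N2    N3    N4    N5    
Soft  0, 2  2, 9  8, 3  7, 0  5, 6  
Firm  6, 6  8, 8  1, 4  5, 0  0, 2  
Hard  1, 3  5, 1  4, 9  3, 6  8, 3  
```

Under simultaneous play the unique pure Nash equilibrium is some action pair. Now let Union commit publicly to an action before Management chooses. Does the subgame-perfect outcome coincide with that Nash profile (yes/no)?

Solve by backward induction (Union leads).
- Soft: Management compares 2, 9, 3, 0, 6 and picks N2; Union would get 2.
- Firm: Management compares 6, 8, 4, 0, 2 and picks N2; Union would get 8.
- Hard: Management compares 3, 1, 9, 6, 3 and picks N3; Union would get 4.
Union's induced payoffs are 2, 8, 4, so Union commits to Firm. Subgame-perfect outcome: (Firm, N2) with payoffs (8, 8).
Now find the simultaneous Nash equilibrium.
Union's best replies: N1→Firm; N2→Firm; N3→Soft; N4→Soft; N5→Hard.
Management's best replies: Soft→N2; Firm→N2; Hard→N3.
Only (Firm, N2) has each player best-responding; Nash payoffs (8, 8).
Sequential outcome (Firm, N2) coincides with the Nash profile (Firm, N2).

yes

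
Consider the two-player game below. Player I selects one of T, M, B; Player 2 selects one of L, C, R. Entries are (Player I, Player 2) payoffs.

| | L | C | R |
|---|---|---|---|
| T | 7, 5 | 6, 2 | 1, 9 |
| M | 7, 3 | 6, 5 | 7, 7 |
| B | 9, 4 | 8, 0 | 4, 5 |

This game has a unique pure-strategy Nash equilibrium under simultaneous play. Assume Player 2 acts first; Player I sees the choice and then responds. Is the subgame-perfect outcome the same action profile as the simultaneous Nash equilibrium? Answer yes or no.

yes

Work backward from Player I's decision.
- L: BR = B, leader payoff 4.
- C: BR = B, leader payoff 0.
- R: BR = M, leader payoff 7.
Player 2's induced payoffs are 4, 0, 7, so Player 2 commits to R. Subgame-perfect outcome: (M, R) with payoffs (7, 7).
Under simultaneous play:
Player I's best replies: L→B; C→B; R→M.
Player 2's best replies: T→R; M→R; B→R.
Only (M, R) has each player best-responding; Nash payoffs (7, 7).
Sequential outcome (M, R) coincides with the Nash profile (M, R).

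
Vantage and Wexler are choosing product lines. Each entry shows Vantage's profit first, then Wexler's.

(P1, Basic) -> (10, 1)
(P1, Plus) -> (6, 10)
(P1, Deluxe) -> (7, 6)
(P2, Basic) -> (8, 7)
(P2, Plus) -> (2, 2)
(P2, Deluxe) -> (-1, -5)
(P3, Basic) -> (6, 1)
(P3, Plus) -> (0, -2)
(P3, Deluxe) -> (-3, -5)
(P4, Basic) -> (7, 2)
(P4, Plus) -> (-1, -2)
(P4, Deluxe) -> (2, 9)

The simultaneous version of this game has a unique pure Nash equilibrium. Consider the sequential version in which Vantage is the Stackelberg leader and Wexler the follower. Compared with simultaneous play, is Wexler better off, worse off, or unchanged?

Solve by backward induction (Vantage leads).
- P1: Wexler compares 1, 10, 6 and picks Plus; Vantage would get 6.
- P2: Wexler compares 7, 2, -5 and picks Basic; Vantage would get 8.
- P3: Wexler compares 1, -2, -5 and picks Basic; Vantage would get 6.
- P4: Wexler compares 2, -2, 9 and picks Deluxe; Vantage would get 2.
Maximizing over 6, 8, 6, 2, Vantage chooses P2. Subgame-perfect outcome: (P2, Basic) with payoffs (8, 7).
Now find the simultaneous Nash equilibrium.
Vantage's best replies: Basic→P1; Plus→P1; Deluxe→P1.
Wexler's best replies: P1→Plus; P2→Basic; P3→Basic; P4→Deluxe.
The unique mutual best reply is (P1, Plus), giving (6, 10).
Wexler earns 7 sequentially versus 10 at the Nash outcome: worse off.

worse off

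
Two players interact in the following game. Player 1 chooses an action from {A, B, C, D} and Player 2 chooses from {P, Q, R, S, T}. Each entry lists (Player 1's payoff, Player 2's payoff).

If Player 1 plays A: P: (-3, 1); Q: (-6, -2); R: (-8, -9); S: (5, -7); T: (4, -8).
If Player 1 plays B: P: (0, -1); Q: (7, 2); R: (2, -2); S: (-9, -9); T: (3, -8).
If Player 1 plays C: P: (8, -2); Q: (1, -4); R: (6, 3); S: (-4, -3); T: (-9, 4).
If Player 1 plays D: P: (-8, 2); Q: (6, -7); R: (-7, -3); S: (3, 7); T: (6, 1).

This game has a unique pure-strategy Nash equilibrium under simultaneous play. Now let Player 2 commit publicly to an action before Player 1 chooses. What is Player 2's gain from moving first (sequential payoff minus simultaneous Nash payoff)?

1

Backward induction with Player 2 moving first.
- P → Player 1 plays C (best of -3, 0, 8, -8); Player 2 gets -2.
- Q → Player 1 plays B (best of -6, 7, 1, 6); Player 2 gets 2.
- R → Player 1 plays C (best of -8, 2, 6, -7); Player 2 gets 3.
- S → Player 1 plays A (best of 5, -9, -4, 3); Player 2 gets -7.
- T → Player 1 plays D (best of 4, 3, -9, 6); Player 2 gets 1.
Player 2's induced payoffs are -2, 2, 3, -7, 1, so Player 2 commits to R. Subgame-perfect outcome: (C, R) with payoffs (6, 3).
For the simultaneous game, intersect best replies.
Player 1's best replies: P→C; Q→B; R→C; S→A; T→D.
Player 2's best replies: A→P; B→Q; C→T; D→S.
Only (B, Q) has each player best-responding; Nash payoffs (7, 2).
Player 2's commitment gain: 3 − 2 = 1.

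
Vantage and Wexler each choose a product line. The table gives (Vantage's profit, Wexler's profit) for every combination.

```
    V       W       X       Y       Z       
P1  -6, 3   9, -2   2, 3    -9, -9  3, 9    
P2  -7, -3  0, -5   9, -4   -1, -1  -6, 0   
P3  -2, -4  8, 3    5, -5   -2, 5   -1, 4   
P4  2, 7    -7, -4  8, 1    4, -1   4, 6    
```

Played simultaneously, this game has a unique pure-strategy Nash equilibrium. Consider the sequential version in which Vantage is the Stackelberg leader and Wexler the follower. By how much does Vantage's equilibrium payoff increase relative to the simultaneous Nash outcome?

1

Backward induction with Vantage moving first.
- P1: BR = Z, leader payoff 3.
- P2: BR = Z, leader payoff -6.
- P3: BR = Y, leader payoff -2.
- P4: BR = V, leader payoff 2.
Maximizing over 3, -6, -2, 2, Vantage chooses P1. Subgame-perfect outcome: (P1, Z) with payoffs (3, 9).
Under simultaneous play:
Vantage's best replies: V→P4; W→P1; X→P2; Y→P4; Z→P4.
Wexler's best replies: P1→Z; P2→Z; P3→Y; P4→V.
Only (P4, V) has each player best-responding; Nash payoffs (2, 7).
Vantage's commitment gain: 3 − 2 = 1.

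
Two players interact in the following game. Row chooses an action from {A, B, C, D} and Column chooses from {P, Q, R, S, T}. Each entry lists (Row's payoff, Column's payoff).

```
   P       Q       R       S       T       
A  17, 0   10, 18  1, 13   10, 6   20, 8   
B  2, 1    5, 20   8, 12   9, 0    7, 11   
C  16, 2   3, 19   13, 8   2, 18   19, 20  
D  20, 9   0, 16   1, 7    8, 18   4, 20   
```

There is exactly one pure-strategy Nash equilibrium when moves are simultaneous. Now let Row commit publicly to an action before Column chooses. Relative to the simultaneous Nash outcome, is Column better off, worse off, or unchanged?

better off

Column best-responds to each possible Row move:
- A: BR = Q, leader payoff 10.
- B: BR = Q, leader payoff 5.
- C: BR = T, leader payoff 19.
- D: BR = T, leader payoff 4.
Maximizing over 10, 5, 19, 4, Row chooses C. Subgame-perfect outcome: (C, T) with payoffs (19, 20).
For the simultaneous game, intersect best replies.
Row's best replies: P→D; Q→A; R→C; S→A; T→A.
Column's best replies: A→Q; B→Q; C→T; D→T.
Only (A, Q) has each player best-responding; Nash payoffs (10, 18).
Column earns 20 sequentially versus 18 at the Nash outcome: better off.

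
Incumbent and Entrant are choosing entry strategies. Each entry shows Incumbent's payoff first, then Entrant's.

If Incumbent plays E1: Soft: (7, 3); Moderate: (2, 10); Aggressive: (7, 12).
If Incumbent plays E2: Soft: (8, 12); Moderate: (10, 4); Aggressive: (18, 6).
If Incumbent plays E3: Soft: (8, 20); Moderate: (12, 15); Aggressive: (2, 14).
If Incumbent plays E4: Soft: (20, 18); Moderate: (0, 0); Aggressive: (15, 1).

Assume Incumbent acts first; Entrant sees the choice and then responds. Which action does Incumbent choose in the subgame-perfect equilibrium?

Work backward from Entrant's decision.
- E1 → Entrant plays Aggressive (best of 3, 10, 12); Incumbent gets 7.
- E2 → Entrant plays Soft (best of 12, 4, 6); Incumbent gets 8.
- E3 → Entrant plays Soft (best of 20, 15, 14); Incumbent gets 8.
- E4 → Entrant plays Soft (best of 18, 0, 1); Incumbent gets 20.
Among 7, 8, 8, 20, the best is 20 at E4. Subgame-perfect outcome: (E4, Soft) with payoffs (20, 18).

E4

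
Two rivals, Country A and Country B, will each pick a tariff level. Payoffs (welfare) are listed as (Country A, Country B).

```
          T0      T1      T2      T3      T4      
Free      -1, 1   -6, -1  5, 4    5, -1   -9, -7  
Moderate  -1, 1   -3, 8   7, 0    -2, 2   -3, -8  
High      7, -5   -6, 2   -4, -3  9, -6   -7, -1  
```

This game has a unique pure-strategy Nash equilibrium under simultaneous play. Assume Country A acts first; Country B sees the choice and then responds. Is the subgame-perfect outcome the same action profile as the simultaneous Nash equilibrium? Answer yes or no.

Backward induction with Country A moving first.
- Free: BR = T2, leader payoff 5.
- Moderate: BR = T1, leader payoff -3.
- High: BR = T1, leader payoff -6.
Country A's induced payoffs are 5, -3, -6, so Country A commits to Free. Subgame-perfect outcome: (Free, T2) with payoffs (5, 4).
Now find the simultaneous Nash equilibrium.
Country A's best replies: T0→High; T1→Moderate; T2→Moderate; T3→High; T4→Moderate.
Country B's best replies: Free→T2; Moderate→T1; High→T1.
Only (Moderate, T1) has each player best-responding; Nash payoffs (-3, 8).
Sequential outcome (Free, T2) differs from the Nash profile (Moderate, T1).

no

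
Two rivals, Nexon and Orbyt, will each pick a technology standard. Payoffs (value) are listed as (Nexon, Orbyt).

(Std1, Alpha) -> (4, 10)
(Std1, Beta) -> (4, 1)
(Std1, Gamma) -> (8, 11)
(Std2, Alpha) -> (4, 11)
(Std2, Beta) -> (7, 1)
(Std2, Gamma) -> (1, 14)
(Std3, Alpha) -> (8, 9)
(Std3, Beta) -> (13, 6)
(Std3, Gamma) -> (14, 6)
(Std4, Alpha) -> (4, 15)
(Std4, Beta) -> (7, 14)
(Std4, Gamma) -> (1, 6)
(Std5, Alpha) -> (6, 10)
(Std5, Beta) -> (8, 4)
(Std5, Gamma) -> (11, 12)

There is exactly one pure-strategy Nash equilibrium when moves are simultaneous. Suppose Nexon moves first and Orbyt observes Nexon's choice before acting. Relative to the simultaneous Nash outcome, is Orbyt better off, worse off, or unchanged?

better off

Backward induction with Nexon moving first.
- Std1 → Orbyt plays Gamma (best of 10, 1, 11); Nexon gets 8.
- Std2 → Orbyt plays Gamma (best of 11, 1, 14); Nexon gets 1.
- Std3 → Orbyt plays Alpha (best of 9, 6, 6); Nexon gets 8.
- Std4 → Orbyt plays Alpha (best of 15, 14, 6); Nexon gets 4.
- Std5 → Orbyt plays Gamma (best of 10, 4, 12); Nexon gets 11.
Among 8, 1, 8, 4, 11, the best is 11 at Std5. Subgame-perfect outcome: (Std5, Gamma) with payoffs (11, 12).
Now find the simultaneous Nash equilibrium.
Nexon's best replies: Alpha→Std3; Beta→Std3; Gamma→Std3.
Orbyt's best replies: Std1→Gamma; Std2→Gamma; Std3→Alpha; Std4→Alpha; Std5→Gamma.
Only (Std3, Alpha) has each player best-responding; Nash payoffs (8, 9).
Orbyt earns 12 sequentially versus 9 at the Nash outcome: better off.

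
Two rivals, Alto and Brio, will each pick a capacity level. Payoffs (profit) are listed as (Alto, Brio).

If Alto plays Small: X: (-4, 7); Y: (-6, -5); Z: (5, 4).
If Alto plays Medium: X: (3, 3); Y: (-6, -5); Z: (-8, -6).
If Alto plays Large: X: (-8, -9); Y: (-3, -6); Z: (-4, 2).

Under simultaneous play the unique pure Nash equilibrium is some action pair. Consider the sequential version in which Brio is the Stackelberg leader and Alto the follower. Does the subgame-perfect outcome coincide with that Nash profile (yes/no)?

Alto best-responds to each possible Brio move:
- X → Alto plays Medium (best of -4, 3, -8); Brio gets 3.
- Y → Alto plays Large (best of -6, -6, -3); Brio gets -6.
- Z → Alto plays Small (best of 5, -8, -4); Brio gets 4.
Brio's induced payoffs are 3, -6, 4, so Brio commits to Z. Subgame-perfect outcome: (Small, Z) with payoffs (5, 4).
For the simultaneous game, intersect best replies.
Alto's best replies: X→Medium; Y→Large; Z→Small.
Brio's best replies: Small→X; Medium→X; Large→Z.
Only (Medium, X) has each player best-responding; Nash payoffs (3, 3).
Sequential outcome (Small, Z) differs from the Nash profile (Medium, X).

no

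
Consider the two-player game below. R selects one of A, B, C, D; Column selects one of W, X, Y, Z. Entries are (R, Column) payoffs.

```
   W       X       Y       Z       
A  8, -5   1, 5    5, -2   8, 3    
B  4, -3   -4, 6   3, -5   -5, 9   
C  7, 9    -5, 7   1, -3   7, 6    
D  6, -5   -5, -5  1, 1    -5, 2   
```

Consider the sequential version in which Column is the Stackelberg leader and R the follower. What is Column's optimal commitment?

X

Work backward from R's decision.
- W → R plays A (best of 8, 4, 7, 6); Column gets -5.
- X → R plays A (best of 1, -4, -5, -5); Column gets 5.
- Y → R plays A (best of 5, 3, 1, 1); Column gets -2.
- Z → R plays A (best of 8, -5, 7, -5); Column gets 3.
Maximizing over -5, 5, -2, 3, Column chooses X. Subgame-perfect outcome: (A, X) with payoffs (1, 5).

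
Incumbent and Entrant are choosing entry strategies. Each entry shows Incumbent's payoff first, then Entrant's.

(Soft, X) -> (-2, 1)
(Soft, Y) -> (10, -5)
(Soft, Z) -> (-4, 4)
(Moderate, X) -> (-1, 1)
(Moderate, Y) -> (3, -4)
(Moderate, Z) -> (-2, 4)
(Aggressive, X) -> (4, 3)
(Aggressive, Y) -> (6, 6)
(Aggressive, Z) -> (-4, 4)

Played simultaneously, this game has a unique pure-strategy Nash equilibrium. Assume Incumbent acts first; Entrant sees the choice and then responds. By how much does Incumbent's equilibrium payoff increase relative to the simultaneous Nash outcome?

Backward induction with Incumbent moving first.
- Soft: BR = Z, leader payoff -4.
- Moderate: BR = Z, leader payoff -2.
- Aggressive: BR = Y, leader payoff 6.
Maximizing over -4, -2, 6, Incumbent chooses Aggressive. Subgame-perfect outcome: (Aggressive, Y) with payoffs (6, 6).
Under simultaneous play:
Incumbent's best replies: X→Aggressive; Y→Soft; Z→Moderate.
Entrant's best replies: Soft→Z; Moderate→Z; Aggressive→Y.
Only (Moderate, Z) has each player best-responding; Nash payoffs (-2, 4).
Incumbent's commitment gain: 6 − -2 = 8.

8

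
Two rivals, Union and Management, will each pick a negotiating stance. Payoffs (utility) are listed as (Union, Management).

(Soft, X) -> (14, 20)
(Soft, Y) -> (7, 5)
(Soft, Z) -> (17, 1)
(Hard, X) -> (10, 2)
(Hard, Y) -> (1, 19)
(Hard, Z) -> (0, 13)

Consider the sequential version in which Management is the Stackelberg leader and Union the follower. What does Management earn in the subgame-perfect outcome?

Union best-responds to each possible Management move:
- X: BR = Soft, leader payoff 20.
- Y: BR = Soft, leader payoff 5.
- Z: BR = Soft, leader payoff 1.
Management's induced payoffs are 20, 5, 1, so Management commits to X. Subgame-perfect outcome: (Soft, X) with payoffs (14, 20).

20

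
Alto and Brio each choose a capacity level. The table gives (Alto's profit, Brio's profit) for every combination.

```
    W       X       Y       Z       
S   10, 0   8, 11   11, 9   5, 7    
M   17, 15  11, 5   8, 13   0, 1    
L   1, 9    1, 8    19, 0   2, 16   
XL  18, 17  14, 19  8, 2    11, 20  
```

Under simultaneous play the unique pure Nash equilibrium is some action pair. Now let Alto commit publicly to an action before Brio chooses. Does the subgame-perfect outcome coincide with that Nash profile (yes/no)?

no

Backward induction with Alto moving first.
- S → Brio plays X (best of 0, 11, 9, 7); Alto gets 8.
- M → Brio plays W (best of 15, 5, 13, 1); Alto gets 17.
- L → Brio plays Z (best of 9, 8, 0, 16); Alto gets 2.
- XL → Brio plays Z (best of 17, 19, 2, 20); Alto gets 11.
Alto's induced payoffs are 8, 17, 2, 11, so Alto commits to M. Subgame-perfect outcome: (M, W) with payoffs (17, 15).
Under simultaneous play:
Alto's best replies: W→XL; X→XL; Y→L; Z→XL.
Brio's best replies: S→X; M→W; L→Z; XL→Z.
Only (XL, Z) has each player best-responding; Nash payoffs (11, 20).
Sequential outcome (M, W) differs from the Nash profile (XL, Z).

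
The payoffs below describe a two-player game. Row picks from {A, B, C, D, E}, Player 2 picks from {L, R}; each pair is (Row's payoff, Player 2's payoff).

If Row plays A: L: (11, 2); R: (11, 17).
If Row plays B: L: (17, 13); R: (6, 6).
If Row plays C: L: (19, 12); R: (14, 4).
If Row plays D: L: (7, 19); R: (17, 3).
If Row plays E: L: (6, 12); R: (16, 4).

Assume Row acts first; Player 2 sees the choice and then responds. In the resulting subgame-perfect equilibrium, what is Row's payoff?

19

Solve by backward induction (Row leads).
- A: BR = R, leader payoff 11.
- B: BR = L, leader payoff 17.
- C: BR = L, leader payoff 19.
- D: BR = L, leader payoff 7.
- E: BR = L, leader payoff 6.
Row's induced payoffs are 11, 17, 19, 7, 6, so Row commits to C. Subgame-perfect outcome: (C, L) with payoffs (19, 12).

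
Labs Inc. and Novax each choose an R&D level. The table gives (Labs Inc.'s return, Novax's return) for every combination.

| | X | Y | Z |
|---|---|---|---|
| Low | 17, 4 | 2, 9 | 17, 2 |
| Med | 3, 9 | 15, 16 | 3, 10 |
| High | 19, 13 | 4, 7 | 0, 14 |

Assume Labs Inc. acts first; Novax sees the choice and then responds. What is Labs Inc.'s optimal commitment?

Novax best-responds to each possible Labs Inc. move:
- Low: Novax compares 4, 9, 2 and picks Y; Labs Inc. would get 2.
- Med: Novax compares 9, 16, 10 and picks Y; Labs Inc. would get 15.
- High: Novax compares 13, 7, 14 and picks Z; Labs Inc. would get 0.
Among 2, 15, 0, the best is 15 at Med. Subgame-perfect outcome: (Med, Y) with payoffs (15, 16).

Med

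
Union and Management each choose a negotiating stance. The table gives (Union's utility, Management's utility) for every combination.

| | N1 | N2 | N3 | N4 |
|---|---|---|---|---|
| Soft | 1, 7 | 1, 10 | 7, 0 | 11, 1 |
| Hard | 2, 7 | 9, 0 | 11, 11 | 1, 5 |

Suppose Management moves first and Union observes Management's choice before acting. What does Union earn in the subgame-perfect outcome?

Backward induction with Management moving first.
- N1: Union compares 1, 2 and picks Hard; Management would get 7.
- N2: Union compares 1, 9 and picks Hard; Management would get 0.
- N3: Union compares 7, 11 and picks Hard; Management would get 11.
- N4: Union compares 11, 1 and picks Soft; Management would get 1.
Management's induced payoffs are 7, 0, 11, 1, so Management commits to N3. Subgame-perfect outcome: (Hard, N3) with payoffs (11, 11).

11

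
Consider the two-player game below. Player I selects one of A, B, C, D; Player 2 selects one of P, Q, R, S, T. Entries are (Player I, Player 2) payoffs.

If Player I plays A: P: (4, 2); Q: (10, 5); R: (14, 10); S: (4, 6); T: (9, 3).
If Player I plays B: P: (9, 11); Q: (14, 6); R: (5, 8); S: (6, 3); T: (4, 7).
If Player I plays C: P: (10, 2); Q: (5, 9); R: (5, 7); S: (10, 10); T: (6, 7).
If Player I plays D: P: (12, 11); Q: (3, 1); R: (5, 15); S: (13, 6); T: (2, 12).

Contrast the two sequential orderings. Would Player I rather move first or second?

first

If Player I leads: Player 2's best replies are A→R, B→P, C→S, D→R; Player I's induced payoffs 14, 9, 10, 5; outcome (A, R), payoffs (14, 10).
If Player 2 leads: Player I's best replies are P→D, Q→B, R→A, S→D, T→A; Player 2's induced payoffs 11, 6, 10, 6, 3; outcome (D, P), payoffs (12, 11).
Player I gets 14 moving first and 12 moving second, so Player I prefers to move first.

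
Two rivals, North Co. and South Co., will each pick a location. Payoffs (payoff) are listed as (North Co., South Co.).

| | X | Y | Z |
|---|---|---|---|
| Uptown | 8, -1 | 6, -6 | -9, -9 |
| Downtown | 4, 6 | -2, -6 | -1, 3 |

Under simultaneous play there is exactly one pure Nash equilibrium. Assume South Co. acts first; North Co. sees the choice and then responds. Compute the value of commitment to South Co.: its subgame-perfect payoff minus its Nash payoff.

4

Solve by backward induction (South Co. leads).
- X: North Co. compares 8, 4 and picks Uptown; South Co. would get -1.
- Y: North Co. compares 6, -2 and picks Uptown; South Co. would get -6.
- Z: North Co. compares -9, -1 and picks Downtown; South Co. would get 3.
Maximizing over -1, -6, 3, South Co. chooses Z. Subgame-perfect outcome: (Downtown, Z) with payoffs (-1, 3).
For the simultaneous game, intersect best replies.
North Co.'s best replies: X→Uptown; Y→Uptown; Z→Downtown.
South Co.'s best replies: Uptown→X; Downtown→X.
Only (Uptown, X) has each player best-responding; Nash payoffs (8, -1).
South Co.'s commitment gain: 3 − -1 = 4.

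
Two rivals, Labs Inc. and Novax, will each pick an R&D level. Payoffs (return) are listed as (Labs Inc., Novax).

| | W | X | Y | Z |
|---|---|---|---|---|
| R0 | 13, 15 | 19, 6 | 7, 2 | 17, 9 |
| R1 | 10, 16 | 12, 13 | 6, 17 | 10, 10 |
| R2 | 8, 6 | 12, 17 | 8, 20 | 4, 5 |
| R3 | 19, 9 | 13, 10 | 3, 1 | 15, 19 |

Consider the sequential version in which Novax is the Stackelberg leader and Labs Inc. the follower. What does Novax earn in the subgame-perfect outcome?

20

Backward induction with Novax moving first.
- W → Labs Inc. plays R3 (best of 13, 10, 8, 19); Novax gets 9.
- X → Labs Inc. plays R0 (best of 19, 12, 12, 13); Novax gets 6.
- Y → Labs Inc. plays R2 (best of 7, 6, 8, 3); Novax gets 20.
- Z → Labs Inc. plays R0 (best of 17, 10, 4, 15); Novax gets 9.
Novax's induced payoffs are 9, 6, 20, 9, so Novax commits to Y. Subgame-perfect outcome: (R2, Y) with payoffs (8, 20).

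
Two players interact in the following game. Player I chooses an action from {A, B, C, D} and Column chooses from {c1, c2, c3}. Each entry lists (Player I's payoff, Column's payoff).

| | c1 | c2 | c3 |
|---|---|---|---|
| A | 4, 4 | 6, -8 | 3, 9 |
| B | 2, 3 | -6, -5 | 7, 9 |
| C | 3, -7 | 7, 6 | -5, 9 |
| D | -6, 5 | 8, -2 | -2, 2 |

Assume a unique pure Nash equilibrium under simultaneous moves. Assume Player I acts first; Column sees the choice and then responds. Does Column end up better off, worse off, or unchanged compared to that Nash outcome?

unchanged

Backward induction with Player I moving first.
- A: Column compares 4, -8, 9 and picks c3; Player I would get 3.
- B: Column compares 3, -5, 9 and picks c3; Player I would get 7.
- C: Column compares -7, 6, 9 and picks c3; Player I would get -5.
- D: Column compares 5, -2, 2 and picks c1; Player I would get -6.
Among 3, 7, -5, -6, the best is 7 at B. Subgame-perfect outcome: (B, c3) with payoffs (7, 9).
For the simultaneous game, intersect best replies.
Player I's best replies: c1→A; c2→D; c3→B.
Column's best replies: A→c3; B→c3; C→c3; D→c1.
Only (B, c3) has each player best-responding; Nash payoffs (7, 9).
Column earns 9 sequentially versus 9 at the Nash outcome: unchanged.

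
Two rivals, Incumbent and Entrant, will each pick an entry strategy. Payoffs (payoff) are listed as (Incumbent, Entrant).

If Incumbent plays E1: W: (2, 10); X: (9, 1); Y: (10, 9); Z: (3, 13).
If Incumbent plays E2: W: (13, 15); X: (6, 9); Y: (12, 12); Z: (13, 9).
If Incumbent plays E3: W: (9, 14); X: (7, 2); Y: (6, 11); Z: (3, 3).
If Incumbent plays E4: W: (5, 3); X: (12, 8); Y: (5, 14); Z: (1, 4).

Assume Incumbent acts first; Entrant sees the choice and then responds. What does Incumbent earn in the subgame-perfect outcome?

13

Entrant best-responds to each possible Incumbent move:
- E1: BR = Z, leader payoff 3.
- E2: BR = W, leader payoff 13.
- E3: BR = W, leader payoff 9.
- E4: BR = Y, leader payoff 5.
Among 3, 13, 9, 5, the best is 13 at E2. Subgame-perfect outcome: (E2, W) with payoffs (13, 15).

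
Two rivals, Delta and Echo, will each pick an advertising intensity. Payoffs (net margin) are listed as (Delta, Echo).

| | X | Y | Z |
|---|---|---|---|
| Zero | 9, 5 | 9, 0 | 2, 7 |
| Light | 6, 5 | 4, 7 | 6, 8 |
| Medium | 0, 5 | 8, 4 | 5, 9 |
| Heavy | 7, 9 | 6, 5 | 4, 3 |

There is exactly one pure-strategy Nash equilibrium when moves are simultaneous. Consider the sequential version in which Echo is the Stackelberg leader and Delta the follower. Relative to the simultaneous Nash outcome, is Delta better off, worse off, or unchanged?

Solve by backward induction (Echo leads).
- X: BR = Zero, leader payoff 5.
- Y: BR = Zero, leader payoff 0.
- Z: BR = Light, leader payoff 8.
Maximizing over 5, 0, 8, Echo chooses Z. Subgame-perfect outcome: (Light, Z) with payoffs (6, 8).
For the simultaneous game, intersect best replies.
Delta's best replies: X→Zero; Y→Zero; Z→Light.
Echo's best replies: Zero→Z; Light→Z; Medium→Z; Heavy→X.
Only (Light, Z) has each player best-responding; Nash payoffs (6, 8).
Delta earns 6 sequentially versus 6 at the Nash outcome: unchanged.

unchanged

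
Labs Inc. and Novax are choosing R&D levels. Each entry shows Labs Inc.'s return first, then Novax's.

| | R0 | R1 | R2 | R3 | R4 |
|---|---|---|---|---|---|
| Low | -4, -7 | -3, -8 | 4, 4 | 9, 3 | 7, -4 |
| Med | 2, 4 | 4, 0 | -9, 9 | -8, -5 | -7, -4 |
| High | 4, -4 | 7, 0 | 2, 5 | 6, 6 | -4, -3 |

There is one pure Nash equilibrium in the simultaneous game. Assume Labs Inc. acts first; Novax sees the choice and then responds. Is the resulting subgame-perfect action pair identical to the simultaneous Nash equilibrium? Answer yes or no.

no

Work backward from Novax's decision.
- Low → Novax plays R2 (best of -7, -8, 4, 3, -4); Labs Inc. gets 4.
- Med → Novax plays R2 (best of 4, 0, 9, -5, -4); Labs Inc. gets -9.
- High → Novax plays R3 (best of -4, 0, 5, 6, -3); Labs Inc. gets 6.
Maximizing over 4, -9, 6, Labs Inc. chooses High. Subgame-perfect outcome: (High, R3) with payoffs (6, 6).
Now find the simultaneous Nash equilibrium.
Labs Inc.'s best replies: R0→High; R1→High; R2→Low; R3→Low; R4→Low.
Novax's best replies: Low→R2; Med→R2; High→R3.
The unique mutual best reply is (Low, R2), giving (4, 4).
Sequential outcome (High, R3) differs from the Nash profile (Low, R2).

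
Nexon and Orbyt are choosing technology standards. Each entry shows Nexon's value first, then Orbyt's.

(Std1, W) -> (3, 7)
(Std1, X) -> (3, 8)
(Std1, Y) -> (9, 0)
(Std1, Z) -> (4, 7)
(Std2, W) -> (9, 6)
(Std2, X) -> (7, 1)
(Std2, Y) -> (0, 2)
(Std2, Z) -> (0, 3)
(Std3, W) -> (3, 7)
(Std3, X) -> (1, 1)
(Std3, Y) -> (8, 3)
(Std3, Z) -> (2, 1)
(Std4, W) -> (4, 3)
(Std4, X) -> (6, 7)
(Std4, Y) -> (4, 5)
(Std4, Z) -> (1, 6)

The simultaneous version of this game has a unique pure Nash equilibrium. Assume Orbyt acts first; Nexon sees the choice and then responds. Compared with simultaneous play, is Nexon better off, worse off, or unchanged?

Work backward from Nexon's decision.
- W → Nexon plays Std2 (best of 3, 9, 3, 4); Orbyt gets 6.
- X → Nexon plays Std2 (best of 3, 7, 1, 6); Orbyt gets 1.
- Y → Nexon plays Std1 (best of 9, 0, 8, 4); Orbyt gets 0.
- Z → Nexon plays Std1 (best of 4, 0, 2, 1); Orbyt gets 7.
Maximizing over 6, 1, 0, 7, Orbyt chooses Z. Subgame-perfect outcome: (Std1, Z) with payoffs (4, 7).
Under simultaneous play:
Nexon's best replies: W→Std2; X→Std2; Y→Std1; Z→Std1.
Orbyt's best replies: Std1→X; Std2→W; Std3→W; Std4→X.
The unique mutual best reply is (Std2, W), giving (9, 6).
Nexon earns 4 sequentially versus 9 at the Nash outcome: worse off.

worse off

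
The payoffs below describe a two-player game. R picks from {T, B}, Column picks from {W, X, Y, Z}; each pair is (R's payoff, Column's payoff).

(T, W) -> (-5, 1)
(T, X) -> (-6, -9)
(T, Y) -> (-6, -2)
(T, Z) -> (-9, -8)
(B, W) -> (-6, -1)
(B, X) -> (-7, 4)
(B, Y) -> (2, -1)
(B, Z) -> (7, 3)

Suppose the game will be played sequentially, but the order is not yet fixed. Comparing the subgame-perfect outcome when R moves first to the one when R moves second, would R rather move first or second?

If R leads: Column's best replies are T→W, B→X; R's induced payoffs -5, -7; outcome (T, W), payoffs (-5, 1).
If Column leads: R's best replies are W→T, X→T, Y→B, Z→B; Column's induced payoffs 1, -9, -1, 3; outcome (B, Z), payoffs (7, 3).
R gets -5 moving first and 7 moving second, so R prefers to move second.

second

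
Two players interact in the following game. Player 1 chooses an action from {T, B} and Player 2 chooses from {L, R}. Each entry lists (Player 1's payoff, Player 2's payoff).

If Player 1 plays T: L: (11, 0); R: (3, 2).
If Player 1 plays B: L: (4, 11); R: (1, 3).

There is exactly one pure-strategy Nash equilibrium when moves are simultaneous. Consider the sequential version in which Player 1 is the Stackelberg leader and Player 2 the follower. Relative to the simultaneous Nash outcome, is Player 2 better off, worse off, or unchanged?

better off

Player 2 best-responds to each possible Player 1 move:
- T: BR = R, leader payoff 3.
- B: BR = L, leader payoff 4.
Among 3, 4, the best is 4 at B. Subgame-perfect outcome: (B, L) with payoffs (4, 11).
Under simultaneous play:
Player 1's best replies: L→T; R→T.
Player 2's best replies: T→R; B→L.
The unique mutual best reply is (T, R), giving (3, 2).
Player 2 earns 11 sequentially versus 2 at the Nash outcome: better off.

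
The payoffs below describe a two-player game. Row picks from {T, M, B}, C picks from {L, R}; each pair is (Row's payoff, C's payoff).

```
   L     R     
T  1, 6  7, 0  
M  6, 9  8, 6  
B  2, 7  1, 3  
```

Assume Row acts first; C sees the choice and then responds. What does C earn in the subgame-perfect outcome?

Backward induction with Row moving first.
- T: C compares 6, 0 and picks L; Row would get 1.
- M: C compares 9, 6 and picks L; Row would get 6.
- B: C compares 7, 3 and picks L; Row would get 2.
Maximizing over 1, 6, 2, Row chooses M. Subgame-perfect outcome: (M, L) with payoffs (6, 9).

9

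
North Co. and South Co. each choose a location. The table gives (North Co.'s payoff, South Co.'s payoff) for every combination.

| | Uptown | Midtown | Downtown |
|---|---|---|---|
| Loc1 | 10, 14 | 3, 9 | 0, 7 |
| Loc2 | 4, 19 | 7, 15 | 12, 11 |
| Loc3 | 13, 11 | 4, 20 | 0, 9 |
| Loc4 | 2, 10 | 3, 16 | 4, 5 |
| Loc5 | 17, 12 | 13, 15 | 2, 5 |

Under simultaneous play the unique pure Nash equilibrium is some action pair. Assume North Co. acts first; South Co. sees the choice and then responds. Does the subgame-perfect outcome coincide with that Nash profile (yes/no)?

yes

South Co. best-responds to each possible North Co. move:
- Loc1: South Co. compares 14, 9, 7 and picks Uptown; North Co. would get 10.
- Loc2: South Co. compares 19, 15, 11 and picks Uptown; North Co. would get 4.
- Loc3: South Co. compares 11, 20, 9 and picks Midtown; North Co. would get 4.
- Loc4: South Co. compares 10, 16, 5 and picks Midtown; North Co. would get 3.
- Loc5: South Co. compares 12, 15, 5 and picks Midtown; North Co. would get 13.
Maximizing over 10, 4, 4, 3, 13, North Co. chooses Loc5. Subgame-perfect outcome: (Loc5, Midtown) with payoffs (13, 15).
For the simultaneous game, intersect best replies.
North Co.'s best replies: Uptown→Loc5; Midtown→Loc5; Downtown→Loc2.
South Co.'s best replies: Loc1→Uptown; Loc2→Uptown; Loc3→Midtown; Loc4→Midtown; Loc5→Midtown.
Only (Loc5, Midtown) has each player best-responding; Nash payoffs (13, 15).
Sequential outcome (Loc5, Midtown) coincides with the Nash profile (Loc5, Midtown).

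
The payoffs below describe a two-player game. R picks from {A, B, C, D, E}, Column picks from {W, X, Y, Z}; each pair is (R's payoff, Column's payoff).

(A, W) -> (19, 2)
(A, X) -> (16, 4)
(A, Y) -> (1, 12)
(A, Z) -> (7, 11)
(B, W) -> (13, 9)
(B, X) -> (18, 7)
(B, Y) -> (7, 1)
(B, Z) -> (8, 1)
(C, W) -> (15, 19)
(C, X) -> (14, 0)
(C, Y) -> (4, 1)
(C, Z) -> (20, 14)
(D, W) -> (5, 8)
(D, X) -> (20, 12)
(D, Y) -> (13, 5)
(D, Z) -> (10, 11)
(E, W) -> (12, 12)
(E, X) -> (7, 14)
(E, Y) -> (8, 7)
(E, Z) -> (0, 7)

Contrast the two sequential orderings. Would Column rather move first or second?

first

If R leads: Column's best replies are A→Y, B→W, C→W, D→X, E→X; R's induced payoffs 1, 13, 15, 20, 7; outcome (D, X), payoffs (20, 12).
If Column leads: R's best replies are W→A, X→D, Y→D, Z→C; Column's induced payoffs 2, 12, 5, 14; outcome (C, Z), payoffs (20, 14).
Column gets 14 moving first and 12 moving second, so Column prefers to move first.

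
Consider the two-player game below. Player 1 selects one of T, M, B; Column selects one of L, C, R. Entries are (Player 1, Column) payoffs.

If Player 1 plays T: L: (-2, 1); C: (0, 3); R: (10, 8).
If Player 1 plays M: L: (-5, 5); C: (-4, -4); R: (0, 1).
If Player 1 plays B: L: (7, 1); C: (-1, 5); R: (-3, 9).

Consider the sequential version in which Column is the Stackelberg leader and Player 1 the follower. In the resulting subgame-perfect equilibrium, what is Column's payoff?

Backward induction with Column moving first.
- L → Player 1 plays B (best of -2, -5, 7); Column gets 1.
- C → Player 1 plays T (best of 0, -4, -1); Column gets 3.
- R → Player 1 plays T (best of 10, 0, -3); Column gets 8.
Maximizing over 1, 3, 8, Column chooses R. Subgame-perfect outcome: (T, R) with payoffs (10, 8).

8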